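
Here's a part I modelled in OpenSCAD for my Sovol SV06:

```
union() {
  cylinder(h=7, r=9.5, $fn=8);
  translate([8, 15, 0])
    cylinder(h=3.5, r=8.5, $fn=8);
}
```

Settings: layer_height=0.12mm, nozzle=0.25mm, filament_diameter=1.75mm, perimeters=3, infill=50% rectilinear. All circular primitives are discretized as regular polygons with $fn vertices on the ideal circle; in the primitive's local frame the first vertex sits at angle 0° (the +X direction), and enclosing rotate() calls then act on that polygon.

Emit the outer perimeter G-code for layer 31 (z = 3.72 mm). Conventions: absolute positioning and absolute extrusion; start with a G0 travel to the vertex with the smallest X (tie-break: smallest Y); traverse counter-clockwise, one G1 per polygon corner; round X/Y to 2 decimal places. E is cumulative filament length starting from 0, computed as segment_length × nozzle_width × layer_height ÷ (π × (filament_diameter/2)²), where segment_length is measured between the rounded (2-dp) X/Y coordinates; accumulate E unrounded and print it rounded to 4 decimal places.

G0 X-9.50 Y0.00 Z3.72
G1 X-6.72 Y-6.72 E0.0907
G1 X0.00 Y-9.50 E0.1814
G1 X6.72 Y-6.72 E0.2721
G1 X9.50 Y0.00 E0.3628
G1 X6.72 Y6.72 E0.4535
G1 X0.00 Y9.50 E0.5442
G1 X-6.72 Y6.72 E0.6349
G1 X-9.50 Y0.00 E0.7256

At z = 3.72 mm: the r=9.5 cylinder gives a regular 8-gon of circumradius 9.5 (constant along its height); the cylinder at (8, 15) is absent (z outside [0, 3.5]); Merging all regions: only the r=9.5 cylinder is present, so the union is just that shape — 1 connected region. The outline is a single polygon with 8 vertices. Extrusion per mm of travel: 0.25 × 0.12 / (π × 0.875²) = 0.012473. Accumulating E over each segment gives final E = 0.7256.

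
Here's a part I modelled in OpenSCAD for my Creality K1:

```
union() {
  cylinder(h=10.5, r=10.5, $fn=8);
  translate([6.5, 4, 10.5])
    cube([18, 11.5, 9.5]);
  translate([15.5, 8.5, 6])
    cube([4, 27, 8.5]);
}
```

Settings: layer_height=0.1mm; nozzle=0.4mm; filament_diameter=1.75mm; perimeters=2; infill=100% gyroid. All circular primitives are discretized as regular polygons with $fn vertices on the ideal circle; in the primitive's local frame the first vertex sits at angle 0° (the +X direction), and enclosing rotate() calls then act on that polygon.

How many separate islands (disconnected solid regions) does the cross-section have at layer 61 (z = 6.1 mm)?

2

At z = 6.1 mm: the r=10.5 cylinder contributes a regular 8-gon of circumradius 10.5; the cube at (6.5, 4) is absent (z outside [10.5, 20]); the cube at (15.5, 8.5) (footprint 4×27) is included at this height; Taking the union: the 2 present regions are separate (no shared area or edge), so areas and boundary lengths simply add and each stays a separate island — 2 connected regions. Overall, the cross-section has 2 separate islands. Island count = 2.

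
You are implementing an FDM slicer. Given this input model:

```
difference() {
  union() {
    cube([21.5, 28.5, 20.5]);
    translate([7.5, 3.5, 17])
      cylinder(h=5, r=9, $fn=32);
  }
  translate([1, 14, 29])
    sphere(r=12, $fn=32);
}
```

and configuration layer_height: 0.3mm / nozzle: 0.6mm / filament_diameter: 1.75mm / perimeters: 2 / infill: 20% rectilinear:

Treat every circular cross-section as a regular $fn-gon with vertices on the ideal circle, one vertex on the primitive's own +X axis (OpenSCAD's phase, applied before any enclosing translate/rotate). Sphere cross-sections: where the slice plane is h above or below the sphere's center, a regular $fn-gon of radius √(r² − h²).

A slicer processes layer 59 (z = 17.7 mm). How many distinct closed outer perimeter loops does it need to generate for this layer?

At z = 17.7 mm: the cube (footprint 21.5×28.5) is included at this height; the cylinder at (7.5, 3.5): section is a regular 32-gon, circumradius r=9; Combining (union): the regions partially overlap (shared area 178.34 mm²), so overlapping operands fuse into one piece — 1 connected region; the r=12 sphere at (1, 14) contributes a regular 32-gon of circumradius √(12²−11.3²) = 4.039; After the difference (first − rest): starting from the result so far, the r=12 sphere at (1, 14) partially overlaps it — only the 33.42 mm² overlap (of its 50.91 mm²) is removed, clipping the outline — 1 connected region. The result has 1 disconnected region.

1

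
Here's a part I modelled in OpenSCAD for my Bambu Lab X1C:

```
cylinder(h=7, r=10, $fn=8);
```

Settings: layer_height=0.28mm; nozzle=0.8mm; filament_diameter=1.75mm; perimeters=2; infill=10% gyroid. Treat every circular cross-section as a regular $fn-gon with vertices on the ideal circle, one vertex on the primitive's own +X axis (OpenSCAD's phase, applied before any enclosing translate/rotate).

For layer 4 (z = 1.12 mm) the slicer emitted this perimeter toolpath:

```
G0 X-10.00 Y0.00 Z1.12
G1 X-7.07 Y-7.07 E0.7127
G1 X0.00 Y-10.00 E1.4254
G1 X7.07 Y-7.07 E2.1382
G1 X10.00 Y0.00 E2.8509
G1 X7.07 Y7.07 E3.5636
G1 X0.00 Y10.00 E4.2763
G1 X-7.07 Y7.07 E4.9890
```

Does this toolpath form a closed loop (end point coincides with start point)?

no

Start point (G0): (-10.00, 0.00). End point (last G1): the path does not return to the start — open.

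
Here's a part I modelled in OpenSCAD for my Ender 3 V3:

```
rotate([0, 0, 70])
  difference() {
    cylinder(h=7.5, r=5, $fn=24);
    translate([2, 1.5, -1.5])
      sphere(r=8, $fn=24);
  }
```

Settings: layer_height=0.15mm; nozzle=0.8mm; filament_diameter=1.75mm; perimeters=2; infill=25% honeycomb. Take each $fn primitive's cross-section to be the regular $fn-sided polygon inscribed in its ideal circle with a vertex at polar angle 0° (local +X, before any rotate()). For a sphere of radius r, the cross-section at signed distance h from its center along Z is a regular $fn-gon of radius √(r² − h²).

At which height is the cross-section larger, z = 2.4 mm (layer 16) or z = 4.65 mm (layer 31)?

Layer 16 (z = 2.4): the r=5 cylinder contributes a regular 24-gon of circumradius 5 (area = (24/2)·5.000²·sin(360°/24) = 77.65 mm²); the sphere at (2, 1.5): section is a regular 24-gon, circumradius = √(r²−h²) = √(8²−3.9²) = 6.985 (area = (24/2)·6.985²·sin(360°/24) = 151.53 mm²); After the difference (first − rest): starting from the r=5 cylinder (77.65 mm²), the r=8 sphere at (2, 1.5) partially overlaps it — only the 74.95 mm² overlap (of its 151.53 mm²) is removed, clipping the outline — area = 2.69 mm²; (whole slice rotated 70° about Z — lengths, areas and connectivity unchanged). So its area = 2.69 mm². Layer 31 (z = 4.65): the r=5 cylinder gives a regular 24-gon of circumradius 5 (constant along its height) (area = (24/2)·5.000²·sin(360°/24) = 77.65 mm²); the r=8 sphere at (2, 1.5) contributes a regular 24-gon of circumradius √(8²−6.15²) = 5.116 (area = (24/2)·5.116²·sin(360°/24) = 81.30 mm²); After the difference (first − rest): starting from the r=5 cylinder (77.65 mm²), the r=8 sphere at (2, 1.5) partially overlaps it — only the 54.56 mm² overlap (of its 81.30 mm²) is removed, clipping the outline — area = 23.09 mm²; (whole slice rotated 70° about Z — lengths, areas and connectivity unchanged). So its area = 23.09 mm². Layer 31 is larger (23.09 vs 2.69 mm²).

layer 31 (z = 4.65 mm)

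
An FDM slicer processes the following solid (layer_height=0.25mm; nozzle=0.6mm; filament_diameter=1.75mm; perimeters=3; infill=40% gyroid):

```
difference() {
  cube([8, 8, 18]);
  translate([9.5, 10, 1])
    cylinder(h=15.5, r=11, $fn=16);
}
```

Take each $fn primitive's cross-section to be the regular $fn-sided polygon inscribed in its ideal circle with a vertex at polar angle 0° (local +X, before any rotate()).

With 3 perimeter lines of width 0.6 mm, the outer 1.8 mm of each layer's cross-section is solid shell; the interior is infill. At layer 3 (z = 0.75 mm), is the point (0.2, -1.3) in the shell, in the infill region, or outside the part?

outside

At z = 0.75 mm: the cube is present — its section is the full 8×8 rectangle; the cylinder at (9.5, 10) is absent (z outside [1, 16.5]); Taking the first minus the rest: none of the subtracted shapes is present at this height, so the 8×8 cube is unchanged — 1 connected region. Overall, the cross-section is a single solid region. The nearest boundary edge runs (0.00, 0.00)→(8.00, 0.00); distance from the point to it = 1.30 mm. The point is not inside any of the regions above, so it lies outside the cross-section (1.30 mm from the nearest boundary).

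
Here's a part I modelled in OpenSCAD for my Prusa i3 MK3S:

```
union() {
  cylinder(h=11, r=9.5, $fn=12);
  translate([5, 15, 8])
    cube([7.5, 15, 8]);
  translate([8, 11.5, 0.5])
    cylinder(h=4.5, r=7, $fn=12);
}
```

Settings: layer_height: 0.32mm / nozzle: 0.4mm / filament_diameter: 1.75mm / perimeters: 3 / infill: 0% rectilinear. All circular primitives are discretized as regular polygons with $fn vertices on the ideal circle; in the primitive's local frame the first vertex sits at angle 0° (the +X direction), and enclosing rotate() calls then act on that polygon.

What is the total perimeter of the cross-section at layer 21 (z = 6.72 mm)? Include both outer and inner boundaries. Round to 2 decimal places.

At z = 6.72 mm: the r=9.5 cylinder gives a regular 12-gon of circumradius 9.5 (constant along its height) (perimeter = 2·12·9.500·sin(180°/12) = 59.01 mm); the cube at (5, 15) does not reach this height (z outside [8, 16]); the cylinder at (8, 11.5) is not intersected at this z (z outside [0.5, 5]); Merging all regions: only the r=9.5 cylinder is present, so the union is just that shape — boundary = 59.01 mm. Overall, the cross-section is a single solid region. Total boundary length (outer) = 59.01 mm.

59.01 mm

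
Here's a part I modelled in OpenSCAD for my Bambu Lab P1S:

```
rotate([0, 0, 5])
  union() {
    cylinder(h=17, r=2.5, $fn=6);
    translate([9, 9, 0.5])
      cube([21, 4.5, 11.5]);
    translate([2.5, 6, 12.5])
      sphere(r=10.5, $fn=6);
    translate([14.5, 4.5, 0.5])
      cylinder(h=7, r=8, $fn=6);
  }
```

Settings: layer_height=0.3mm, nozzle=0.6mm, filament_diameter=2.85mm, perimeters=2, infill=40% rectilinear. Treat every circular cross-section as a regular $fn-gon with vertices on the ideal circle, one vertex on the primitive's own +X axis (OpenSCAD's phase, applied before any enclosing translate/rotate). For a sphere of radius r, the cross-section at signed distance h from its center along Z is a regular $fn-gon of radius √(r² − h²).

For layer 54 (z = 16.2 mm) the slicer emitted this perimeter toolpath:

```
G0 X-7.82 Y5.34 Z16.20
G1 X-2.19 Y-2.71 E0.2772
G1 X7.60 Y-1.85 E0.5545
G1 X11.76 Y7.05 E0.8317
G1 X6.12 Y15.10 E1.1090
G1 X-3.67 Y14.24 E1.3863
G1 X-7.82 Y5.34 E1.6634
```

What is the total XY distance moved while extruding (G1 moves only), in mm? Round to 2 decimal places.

58.95 mm

Sum the Euclidean lengths of each G1 segment: total = 58.95 mm.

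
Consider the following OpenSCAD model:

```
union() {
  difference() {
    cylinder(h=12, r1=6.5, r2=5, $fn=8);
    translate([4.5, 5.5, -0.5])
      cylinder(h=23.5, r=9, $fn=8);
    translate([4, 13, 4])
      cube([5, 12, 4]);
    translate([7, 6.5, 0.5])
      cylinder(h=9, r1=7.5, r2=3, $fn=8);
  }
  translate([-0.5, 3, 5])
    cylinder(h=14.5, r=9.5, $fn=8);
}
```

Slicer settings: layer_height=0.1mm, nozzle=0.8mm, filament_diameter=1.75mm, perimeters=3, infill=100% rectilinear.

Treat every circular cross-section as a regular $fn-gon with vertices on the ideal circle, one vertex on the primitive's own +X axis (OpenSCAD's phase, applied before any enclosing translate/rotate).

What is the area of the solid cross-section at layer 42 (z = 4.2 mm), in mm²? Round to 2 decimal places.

42.30 mm²

At z = 4.2 mm: the cone (r1=6.5→r2=5) has section circumradius 5.975 here — a regular 8-gon (area = (8/2)·5.975²·sin(360°/8) = 100.98 mm²); the r=9 cylinder at (4.5, 5.5) contributes a regular 8-gon of circumradius 9 (area = (8/2)·9.000²·sin(360°/8) = 229.10 mm²); the cube at (4, 13) is present — its section is the full 5×12 rectangle (area 60.00 mm²); the cone at (7, 6.5): at t=0.411 of its height the radius interpolates to r₁+(r₂−r₁)t = 5.650, giving a regular 8-gon of that circumradius (area = (8/2)·5.650²·sin(360°/8) = 90.29 mm²); After the difference (first − rest): starting from the cone (100.98 mm²), the r=9 cylinder at (4.5, 5.5) partially overlaps it — only the 58.68 mm² overlap (of its 229.10 mm²) is removed, clipping the outline; the 5×12 cube at (4, 13) misses the remaining region (no effect); the cone at (7, 6.5) misses the remaining region (no effect) — area = 42.30 mm²; the cylinder at (-0.5, 3) is not intersected at this z (z outside [5, 19.5]); Merging all regions: only the result so far is present, so the union is just that shape — area = 42.30 mm². Overall, the cross-section is a single solid region. Net area = 42.30 mm².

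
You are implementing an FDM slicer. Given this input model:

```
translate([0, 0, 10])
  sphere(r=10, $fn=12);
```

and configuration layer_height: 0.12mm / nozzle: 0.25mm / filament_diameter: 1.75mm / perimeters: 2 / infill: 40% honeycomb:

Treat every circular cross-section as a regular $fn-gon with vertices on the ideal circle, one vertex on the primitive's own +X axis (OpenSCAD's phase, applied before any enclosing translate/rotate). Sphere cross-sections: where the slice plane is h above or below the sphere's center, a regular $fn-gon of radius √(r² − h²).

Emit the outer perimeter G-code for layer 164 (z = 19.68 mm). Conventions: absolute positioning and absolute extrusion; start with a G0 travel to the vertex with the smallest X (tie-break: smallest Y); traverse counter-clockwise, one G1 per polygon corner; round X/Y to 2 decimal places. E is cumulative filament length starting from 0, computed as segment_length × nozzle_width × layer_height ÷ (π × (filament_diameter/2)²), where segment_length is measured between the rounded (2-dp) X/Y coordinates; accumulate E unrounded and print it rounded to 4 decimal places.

At z = 19.68 mm: the sphere: section is a regular 12-gon, circumradius = √(r²−h²) = √(10²−9.68²) = 2.510. The outline is a single polygon with 12 vertices. Extrusion per mm of travel: 0.25 × 0.12 / (π × 0.875²) = 0.012473. Accumulating E over each segment gives final E = 0.1942.

G0 X-2.51 Y0.00 Z19.68
G1 X-2.17 Y-1.25 E0.0162
G1 X-1.25 Y-2.17 E0.0324
G1 X0.00 Y-2.51 E0.0485
G1 X1.25 Y-2.17 E0.0647
G1 X2.17 Y-1.25 E0.0809
G1 X2.51 Y0.00 E0.0971
G1 X2.17 Y1.25 E0.1132
G1 X1.25 Y2.17 E0.1295
G1 X0.00 Y2.51 E0.1456
G1 X-1.25 Y2.17 E0.1618
G1 X-2.17 Y1.25 E0.1780
G1 X-2.51 Y0.00 E0.1942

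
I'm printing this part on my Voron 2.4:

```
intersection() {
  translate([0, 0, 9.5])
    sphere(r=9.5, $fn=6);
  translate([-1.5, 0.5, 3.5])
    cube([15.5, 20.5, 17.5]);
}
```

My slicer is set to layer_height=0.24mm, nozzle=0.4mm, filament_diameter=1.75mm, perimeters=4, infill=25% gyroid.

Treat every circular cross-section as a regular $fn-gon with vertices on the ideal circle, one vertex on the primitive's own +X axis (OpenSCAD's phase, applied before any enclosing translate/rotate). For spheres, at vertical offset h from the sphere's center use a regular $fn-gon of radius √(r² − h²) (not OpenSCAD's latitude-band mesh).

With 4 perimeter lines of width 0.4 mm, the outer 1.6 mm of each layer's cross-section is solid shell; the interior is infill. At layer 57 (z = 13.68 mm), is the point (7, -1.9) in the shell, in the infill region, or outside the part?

outside

At z = 13.68 mm: the r=9.5 sphere contributes a regular 6-gon of circumradius √(9.5²−4.18²) = 8.531; the cube at (-1.5, 0.5) is present — its section is the full 15.5×20.5 rectangle; Taking the intersection: the 15.5×20.5 cube at (-1.5, 0.5) partially overlaps the r=9.5 sphere; clipping to the common part keeps 53.41 mm² — 1 connected region. Overall, the cross-section is a single solid region. The nearest boundary edge runs (8.24, 0.50)→(-1.50, 0.50); distance from the point to it = 2.40 mm. The point is not inside any of the regions above, so it lies outside the cross-section (2.40 mm from the nearest boundary).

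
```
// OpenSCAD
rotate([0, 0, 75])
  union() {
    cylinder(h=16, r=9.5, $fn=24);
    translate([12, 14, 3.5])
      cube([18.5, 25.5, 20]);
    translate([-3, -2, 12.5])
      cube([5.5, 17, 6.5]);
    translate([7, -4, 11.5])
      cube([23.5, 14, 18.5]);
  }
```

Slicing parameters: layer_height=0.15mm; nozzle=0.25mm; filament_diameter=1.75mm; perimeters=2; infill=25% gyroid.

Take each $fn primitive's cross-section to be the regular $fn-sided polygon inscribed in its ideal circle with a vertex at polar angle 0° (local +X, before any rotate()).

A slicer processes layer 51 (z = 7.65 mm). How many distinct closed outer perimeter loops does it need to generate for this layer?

2

At z = 7.65 mm: the cylinder: section is a regular 24-gon, circumradius r=9.5; the cube at (12, 14) is present — its section is the full 18.5×25.5 rectangle; the cube at (-3, -2) is not intersected at this z (z outside [12.5, 19]); the cube at (7, -4) is absent (z outside [11.5, 30]); Taking the union: the 2 present regions are separate (no shared area or edge), so areas and boundary lengths simply add and each stays a separate island — 2 connected regions; (rotated 75° about Z; rotation is an isometry so areas/perimeters/island counts are preserved). The result has 2 disconnected regions.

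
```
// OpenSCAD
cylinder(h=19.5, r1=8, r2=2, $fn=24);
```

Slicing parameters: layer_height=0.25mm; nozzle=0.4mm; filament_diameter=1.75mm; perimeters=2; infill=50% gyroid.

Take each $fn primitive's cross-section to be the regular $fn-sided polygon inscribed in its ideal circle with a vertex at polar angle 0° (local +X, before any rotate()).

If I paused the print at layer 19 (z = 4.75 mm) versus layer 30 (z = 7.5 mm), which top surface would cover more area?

Layer 19 (z = 4.75): the cone contributes a regular 24-gon of circumradius 6.538 (interpolated between r1=8 and r2=2 at t=0.244) (area = (24/2)·6.538²·sin(360°/24) = 132.78 mm²). So its area = 132.78 mm². Layer 30 (z = 7.5): the cone (r1=8→r2=2) has section circumradius 5.692 here — a regular 24-gon (area = (24/2)·5.692²·sin(360°/24) = 100.64 mm²). So its area = 100.64 mm². Layer 19 is larger (132.78 vs 100.64 mm²).

layer 19 (z = 4.75 mm)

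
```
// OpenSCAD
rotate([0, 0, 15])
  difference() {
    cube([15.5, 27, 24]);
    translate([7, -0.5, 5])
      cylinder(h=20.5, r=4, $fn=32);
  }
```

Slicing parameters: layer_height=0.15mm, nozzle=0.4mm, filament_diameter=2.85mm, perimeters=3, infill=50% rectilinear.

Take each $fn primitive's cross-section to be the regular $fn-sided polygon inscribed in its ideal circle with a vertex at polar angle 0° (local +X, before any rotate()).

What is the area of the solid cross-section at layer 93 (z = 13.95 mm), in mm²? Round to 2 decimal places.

397.50 mm²

At z = 13.95 mm: the 15.5×27 cube contributes its full rectangle (area 418.50 mm²); the r=4 cylinder at (7, -0.5) gives a regular 32-gon of circumradius 4 (constant along its height) (area = (32/2)·4.000²·sin(360°/32) = 49.94 mm²); Taking the first minus the rest: starting from the 15.5×27 cube (418.50 mm²), the r=4 cylinder at (7, -0.5) partially overlaps it — only the 21.00 mm² overlap (of its 49.94 mm²) is removed, clipping the outline — area = 397.50 mm²; (whole slice rotated 15° about Z — lengths, areas and connectivity unchanged). Overall, the cross-section is a single solid region. Net area = 397.50 mm².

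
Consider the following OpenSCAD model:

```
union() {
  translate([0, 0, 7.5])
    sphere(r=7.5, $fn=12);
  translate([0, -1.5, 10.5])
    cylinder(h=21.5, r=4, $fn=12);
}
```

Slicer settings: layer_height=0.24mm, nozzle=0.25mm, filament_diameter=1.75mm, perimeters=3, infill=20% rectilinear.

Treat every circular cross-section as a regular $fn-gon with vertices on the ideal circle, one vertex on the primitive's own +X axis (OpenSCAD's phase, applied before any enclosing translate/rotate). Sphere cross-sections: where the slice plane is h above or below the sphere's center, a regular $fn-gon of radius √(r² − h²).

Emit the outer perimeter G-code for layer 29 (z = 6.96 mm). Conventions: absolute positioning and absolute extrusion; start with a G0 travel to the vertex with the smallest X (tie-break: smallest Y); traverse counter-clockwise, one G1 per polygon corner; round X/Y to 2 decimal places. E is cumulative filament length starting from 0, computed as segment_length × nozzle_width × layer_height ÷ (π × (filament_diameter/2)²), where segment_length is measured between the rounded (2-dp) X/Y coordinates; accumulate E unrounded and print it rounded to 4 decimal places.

At z = 6.96 mm: the r=7.5 sphere slices to a regular 12-gon of circumradius 7.481 (√(r²−h²) with h=0.54 from center); the cylinder at (0, -1.5) is absent (z outside [10.5, 32]); Merging all regions: only the r=7.5 sphere is present, so the union is just that shape — 1 connected region. The outline is a single polygon with 12 vertices. Extrusion per mm of travel: 0.25 × 0.24 / (π × 0.875²) = 0.024945. Accumulating E over each segment gives final E = 1.1592.

G0 X-7.48 Y0.00 Z6.96
G1 X-6.48 Y-3.74 E0.0966
G1 X-3.74 Y-6.48 E0.1932
G1 X0.00 Y-7.48 E0.2898
G1 X3.74 Y-6.48 E0.3864
G1 X6.48 Y-3.74 E0.4830
G1 X7.48 Y0.00 E0.5796
G1 X6.48 Y3.74 E0.6762
G1 X3.74 Y6.48 E0.7728
G1 X0.00 Y7.48 E0.8694
G1 X-3.74 Y6.48 E0.9660
G1 X-6.48 Y3.74 E1.0626
G1 X-7.48 Y0.00 E1.1592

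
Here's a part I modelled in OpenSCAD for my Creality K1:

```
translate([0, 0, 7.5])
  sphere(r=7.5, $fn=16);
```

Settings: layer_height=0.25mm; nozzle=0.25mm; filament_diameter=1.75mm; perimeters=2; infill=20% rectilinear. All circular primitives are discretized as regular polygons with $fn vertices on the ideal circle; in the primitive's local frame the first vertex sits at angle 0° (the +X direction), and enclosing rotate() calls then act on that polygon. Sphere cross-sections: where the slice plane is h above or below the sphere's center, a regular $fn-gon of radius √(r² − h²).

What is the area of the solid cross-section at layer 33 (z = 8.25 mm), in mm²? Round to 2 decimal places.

At z = 8.25 mm: the sphere: section is a regular 16-gon, circumradius = √(r²−h²) = √(7.5²−0.75²) = 7.462 (area = (16/2)·7.462²·sin(360°/16) = 170.49 mm²). Overall, the cross-section is a single solid region. Net area = 170.49 mm².

170.49 mm²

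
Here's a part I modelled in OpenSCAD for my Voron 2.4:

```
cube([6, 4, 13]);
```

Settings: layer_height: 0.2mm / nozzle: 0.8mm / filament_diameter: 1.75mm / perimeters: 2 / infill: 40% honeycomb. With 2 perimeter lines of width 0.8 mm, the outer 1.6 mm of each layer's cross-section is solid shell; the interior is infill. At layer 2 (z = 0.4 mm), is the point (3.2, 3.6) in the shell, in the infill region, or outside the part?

shell

At z = 0.4 mm: the 6×4 cube contributes its full rectangle. Overall, the cross-section is a single solid region. The nearest boundary edge runs (6.00, 4.00)→(0.00, 4.00); distance from the point to it = 0.40 mm. The point is inside the cross-section, 0.40 mm from the nearest boundary — within the 1.6 mm shell band (2 × 0.8).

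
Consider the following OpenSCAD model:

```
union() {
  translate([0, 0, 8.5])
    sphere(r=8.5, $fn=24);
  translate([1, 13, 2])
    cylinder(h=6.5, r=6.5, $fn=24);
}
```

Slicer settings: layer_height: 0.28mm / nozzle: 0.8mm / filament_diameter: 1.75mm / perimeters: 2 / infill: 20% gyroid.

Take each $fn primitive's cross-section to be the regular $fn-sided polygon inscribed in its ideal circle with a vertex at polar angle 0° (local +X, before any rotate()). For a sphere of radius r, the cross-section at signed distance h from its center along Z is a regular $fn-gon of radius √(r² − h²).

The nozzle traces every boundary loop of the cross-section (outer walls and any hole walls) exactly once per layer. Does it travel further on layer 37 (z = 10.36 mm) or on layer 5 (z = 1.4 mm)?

Layer 37 (z = 10.36): the sphere: section is a regular 24-gon, circumradius = √(r²−h²) = √(8.5²−1.86²) = 8.294 (perimeter = 2·24·8.294·sin(180°/24) = 51.96 mm); the cylinder at (1, 13) is absent (z outside [2, 8.5]); Combining (union): only the r=8.5 sphere is present, so the union is just that shape — boundary = 51.96 mm. So its perimeter = 51.96 mm. Layer 5 (z = 1.4): the r=8.5 sphere contributes a regular 24-gon of circumradius √(8.5²−7.1²) = 4.673 (perimeter = 2·24·4.673·sin(180°/24) = 29.28 mm); the cylinder at (1, 13) is not intersected at this z (z outside [2, 8.5]); Combining (union): only the r=8.5 sphere is present, so the union is just that shape — boundary = 29.28 mm. So its perimeter = 29.28 mm. Layer 37 is larger (51.96 vs 29.28 mm).

layer 37 (z = 10.36 mm)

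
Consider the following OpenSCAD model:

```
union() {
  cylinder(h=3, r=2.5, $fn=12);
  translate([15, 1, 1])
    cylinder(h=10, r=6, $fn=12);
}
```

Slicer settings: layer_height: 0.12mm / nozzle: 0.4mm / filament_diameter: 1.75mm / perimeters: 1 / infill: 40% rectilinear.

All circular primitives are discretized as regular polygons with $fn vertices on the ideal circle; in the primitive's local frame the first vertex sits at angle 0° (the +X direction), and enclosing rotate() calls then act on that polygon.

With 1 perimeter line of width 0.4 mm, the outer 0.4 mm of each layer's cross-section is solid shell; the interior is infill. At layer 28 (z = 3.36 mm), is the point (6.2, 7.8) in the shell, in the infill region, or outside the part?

outside

At z = 3.36 mm: the cylinder is not intersected at this z (z outside [0, 3]); the r=6 cylinder at (15, 1) gives a regular 12-gon of circumradius 6 (constant along its height); Combining (union): only the r=6 cylinder at (15, 1) is present, so the union is just that shape — 1 connected region. Overall, the cross-section is a single solid region. The nearest boundary edge runs (12.00, 6.20)→(9.80, 4.00); distance from the point to it = 5.24 mm. The point is not inside any of the regions above, so it lies outside the cross-section (5.24 mm from the nearest boundary).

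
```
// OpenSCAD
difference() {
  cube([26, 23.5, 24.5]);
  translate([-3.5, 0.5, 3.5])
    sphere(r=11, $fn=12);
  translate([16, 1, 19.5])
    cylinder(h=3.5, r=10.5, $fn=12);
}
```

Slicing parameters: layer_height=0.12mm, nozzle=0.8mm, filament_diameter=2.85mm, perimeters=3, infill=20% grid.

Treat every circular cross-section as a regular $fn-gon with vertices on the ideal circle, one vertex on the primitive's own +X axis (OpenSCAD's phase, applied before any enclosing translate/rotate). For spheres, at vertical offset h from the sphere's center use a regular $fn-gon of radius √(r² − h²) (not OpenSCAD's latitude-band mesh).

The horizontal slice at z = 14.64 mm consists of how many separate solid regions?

1

At z = 14.64 mm: the cube is present — its section is the full 26×23.5 rectangle; the sphere at (-3.5, 0.5) is not intersected at this z (|z−center|=11.140 > r=11); the cylinder at (16, 1) does not reach this height (z outside [19.5, 23]); After the difference (first − rest): none of the subtracted shapes is present at this height, so the 26×23.5 cube is unchanged — 1 connected region. The result has 1 disconnected region.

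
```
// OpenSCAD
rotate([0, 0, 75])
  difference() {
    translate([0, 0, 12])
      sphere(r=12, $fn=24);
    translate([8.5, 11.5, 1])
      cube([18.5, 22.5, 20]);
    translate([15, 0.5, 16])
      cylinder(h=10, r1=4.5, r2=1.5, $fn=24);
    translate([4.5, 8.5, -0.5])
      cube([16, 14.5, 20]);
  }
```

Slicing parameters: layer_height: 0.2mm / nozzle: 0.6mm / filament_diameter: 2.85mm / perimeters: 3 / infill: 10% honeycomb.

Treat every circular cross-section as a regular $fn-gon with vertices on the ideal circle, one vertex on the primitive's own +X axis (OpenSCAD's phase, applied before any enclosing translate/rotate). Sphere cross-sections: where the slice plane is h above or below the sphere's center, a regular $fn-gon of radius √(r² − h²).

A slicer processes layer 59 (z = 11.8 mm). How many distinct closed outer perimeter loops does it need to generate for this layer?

1

At z = 11.8 mm: the r=12 sphere slices to a regular 24-gon of circumradius 11.998 (√(r²−h²) with h=0.2 from center); the 18.5×22.5 cube at (8.5, 11.5) contributes its full rectangle; the cone at (15, 0.5) is not intersected at this z (z outside [16, 26]); the cube at (4.5, 8.5) (footprint 16×14.5) is included at this height; Subtracting the remaining from the first: starting from the r=12 sphere, the 18.5×22.5 cube at (8.5, 11.5) misses the remaining region (no effect); the 16×14.5 cube at (4.5, 8.5) partially overlaps it — only the 5.63 mm² overlap (of its 232.00 mm²) is removed, clipping the outline — 1 connected region; (whole slice rotated 75° about Z — lengths, areas and connectivity unchanged). The result has 1 disconnected region.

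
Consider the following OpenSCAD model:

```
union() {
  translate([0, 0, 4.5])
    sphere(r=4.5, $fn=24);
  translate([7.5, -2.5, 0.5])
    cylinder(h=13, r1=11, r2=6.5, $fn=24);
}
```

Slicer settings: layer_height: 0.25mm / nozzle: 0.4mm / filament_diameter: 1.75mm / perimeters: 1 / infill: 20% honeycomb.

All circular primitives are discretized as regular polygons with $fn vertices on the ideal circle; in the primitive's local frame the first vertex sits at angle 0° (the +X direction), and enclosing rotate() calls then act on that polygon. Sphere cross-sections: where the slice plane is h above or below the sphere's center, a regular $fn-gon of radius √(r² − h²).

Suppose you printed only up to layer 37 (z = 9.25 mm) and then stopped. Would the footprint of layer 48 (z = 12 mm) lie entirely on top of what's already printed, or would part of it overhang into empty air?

entirely on top

Compare the two slices. At z = 9.25: the sphere does not reach this height (|z−center|=4.750 > r=4.5); the cone at (7.5, -2.5) (r1=11→r2=6.5) has section circumradius 7.971 here — a regular 24-gon (area = (24/2)·7.971²·sin(360°/24) = 197.34 mm²); Taking the union: only the cone at (7.5, -2.5) is present, so the union is just that shape — area = 197.34 mm². At z = 12: the sphere is not intersected at this z (|z−center|=7.500 > r=4.5); the cone at (7.5, -2.5): at t=0.885 of its height the radius interpolates to r₁+(r₂−r₁)t = 7.019, giving a regular 24-gon of that circumradius (area = (24/2)·7.019²·sin(360°/24) = 153.02 mm²); Taking the union: only the cone at (7.5, -2.5) is present, so the union is just that shape — area = 153.02 mm². Checking containment: the cross-section at z = 12 is a subset of the cross-section at z = 9.25.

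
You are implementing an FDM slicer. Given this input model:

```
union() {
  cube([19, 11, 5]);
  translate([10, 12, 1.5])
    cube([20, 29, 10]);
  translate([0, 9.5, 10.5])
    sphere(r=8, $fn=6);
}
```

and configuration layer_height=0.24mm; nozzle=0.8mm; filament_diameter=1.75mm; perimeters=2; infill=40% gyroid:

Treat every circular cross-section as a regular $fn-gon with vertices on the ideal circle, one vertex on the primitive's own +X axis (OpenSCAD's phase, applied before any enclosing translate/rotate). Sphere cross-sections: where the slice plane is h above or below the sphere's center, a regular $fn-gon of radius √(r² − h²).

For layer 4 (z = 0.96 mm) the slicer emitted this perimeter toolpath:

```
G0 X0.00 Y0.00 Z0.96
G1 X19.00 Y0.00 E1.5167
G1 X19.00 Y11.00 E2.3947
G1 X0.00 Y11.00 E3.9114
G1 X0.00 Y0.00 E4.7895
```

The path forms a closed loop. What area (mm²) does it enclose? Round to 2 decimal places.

Apply the shoelace formula to the sequence of (X, Y) vertices; enclosed area = 209.00 mm².

209.00 mm²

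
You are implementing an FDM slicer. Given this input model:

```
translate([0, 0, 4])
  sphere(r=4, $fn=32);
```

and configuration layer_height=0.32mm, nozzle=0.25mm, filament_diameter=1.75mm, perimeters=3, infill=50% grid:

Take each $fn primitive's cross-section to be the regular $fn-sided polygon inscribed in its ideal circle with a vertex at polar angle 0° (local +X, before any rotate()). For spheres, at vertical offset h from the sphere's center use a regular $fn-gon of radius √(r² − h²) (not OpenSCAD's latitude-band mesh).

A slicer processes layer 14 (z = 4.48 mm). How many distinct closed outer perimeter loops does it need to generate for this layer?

At z = 4.48 mm: the sphere: section is a regular 32-gon, circumradius = √(r²−h²) = √(4²−0.48²) = 3.971. The result has 1 disconnected region.

1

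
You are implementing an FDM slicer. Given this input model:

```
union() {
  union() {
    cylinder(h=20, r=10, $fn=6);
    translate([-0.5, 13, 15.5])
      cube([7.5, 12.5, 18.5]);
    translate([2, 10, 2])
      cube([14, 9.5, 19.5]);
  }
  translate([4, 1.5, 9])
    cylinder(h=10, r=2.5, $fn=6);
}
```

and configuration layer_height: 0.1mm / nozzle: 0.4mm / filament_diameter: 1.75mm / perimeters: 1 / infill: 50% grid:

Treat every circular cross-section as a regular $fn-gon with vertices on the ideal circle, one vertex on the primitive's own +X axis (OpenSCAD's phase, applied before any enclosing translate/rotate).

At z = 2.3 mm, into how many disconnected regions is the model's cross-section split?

At z = 2.3 mm: the r=10 cylinder contributes a regular 6-gon of circumradius 10; the cube at (-0.5, 13) does not reach this height (z outside [15.5, 34]); the 14×9.5 cube at (2, 10) contributes its full rectangle; Merging all regions: the 2 present regions are separate (no shared area or edge), so areas and boundary lengths simply add and each stays a separate island — 2 connected regions; the cylinder at (4, 1.5) is not intersected at this z (z outside [9, 19]); Merging all regions: only that combined region is present, so the union is just that shape — 2 connected regions. The result has 2 disconnected regions.

2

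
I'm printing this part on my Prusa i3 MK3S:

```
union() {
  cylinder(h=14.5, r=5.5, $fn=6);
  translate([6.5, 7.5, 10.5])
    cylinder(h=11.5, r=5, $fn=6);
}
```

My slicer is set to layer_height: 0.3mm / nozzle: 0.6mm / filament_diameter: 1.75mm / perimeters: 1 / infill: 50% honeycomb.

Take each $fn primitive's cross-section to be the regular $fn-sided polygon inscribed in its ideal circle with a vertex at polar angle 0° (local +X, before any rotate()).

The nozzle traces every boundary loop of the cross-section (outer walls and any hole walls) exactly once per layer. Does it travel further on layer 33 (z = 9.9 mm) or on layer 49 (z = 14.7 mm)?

Layer 33 (z = 9.9): the r=5.5 cylinder contributes a regular 6-gon of circumradius 5.5 (perimeter = 2·6·5.500·sin(180°/6) = 33.00 mm); the cylinder at (6.5, 7.5) does not reach this height (z outside [10.5, 22]); Taking the union: only the r=5.5 cylinder is present, so the union is just that shape — boundary = 33.00 mm. So its perimeter = 33.00 mm. Layer 49 (z = 14.7): the cylinder is not intersected at this z (z outside [0, 14.5]); the r=5 cylinder at (6.5, 7.5) gives a regular 6-gon of circumradius 5 (constant along its height) (perimeter = 2·6·5.000·sin(180°/6) = 30.00 mm); Taking the union: only the r=5 cylinder at (6.5, 7.5) is present, so the union is just that shape — boundary = 30.00 mm. So its perimeter = 30.00 mm. Layer 33 is larger (33.00 vs 30.00 mm).

layer 33 (z = 9.9 mm)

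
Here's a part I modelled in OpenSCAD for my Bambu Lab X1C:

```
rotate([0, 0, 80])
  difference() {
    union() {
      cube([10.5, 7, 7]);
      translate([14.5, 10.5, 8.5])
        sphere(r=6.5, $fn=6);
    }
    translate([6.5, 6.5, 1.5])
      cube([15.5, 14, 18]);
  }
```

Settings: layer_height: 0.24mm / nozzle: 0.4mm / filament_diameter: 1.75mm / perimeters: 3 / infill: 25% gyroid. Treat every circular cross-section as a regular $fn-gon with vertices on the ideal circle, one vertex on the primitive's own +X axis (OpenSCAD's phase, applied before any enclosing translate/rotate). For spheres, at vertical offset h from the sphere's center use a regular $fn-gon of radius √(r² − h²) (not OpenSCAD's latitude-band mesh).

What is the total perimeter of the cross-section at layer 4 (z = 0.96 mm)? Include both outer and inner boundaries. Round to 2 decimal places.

At z = 0.96 mm: the cube is present — its section is the full 10.5×7 rectangle (perimeter 35.00 mm); the sphere at (14.5, 10.5) is not intersected at this z (|z−center|=7.540 > r=6.5); Combining (union): only the 10.5×7 cube is present, so the union is just that shape — boundary = 35.00 mm; the cube at (6.5, 6.5) does not reach this height (z outside [1.5, 19.5]); Subtracting the remaining from the first: none of the subtracted shapes is present at this height, so that combined region is unchanged — boundary = 35.00 mm; (rotated 80° about Z; rotation is an isometry so areas/perimeters/island counts are preserved). Overall, the cross-section is a single solid region. Total boundary length (outer) = 35.00 mm.

35.00 mm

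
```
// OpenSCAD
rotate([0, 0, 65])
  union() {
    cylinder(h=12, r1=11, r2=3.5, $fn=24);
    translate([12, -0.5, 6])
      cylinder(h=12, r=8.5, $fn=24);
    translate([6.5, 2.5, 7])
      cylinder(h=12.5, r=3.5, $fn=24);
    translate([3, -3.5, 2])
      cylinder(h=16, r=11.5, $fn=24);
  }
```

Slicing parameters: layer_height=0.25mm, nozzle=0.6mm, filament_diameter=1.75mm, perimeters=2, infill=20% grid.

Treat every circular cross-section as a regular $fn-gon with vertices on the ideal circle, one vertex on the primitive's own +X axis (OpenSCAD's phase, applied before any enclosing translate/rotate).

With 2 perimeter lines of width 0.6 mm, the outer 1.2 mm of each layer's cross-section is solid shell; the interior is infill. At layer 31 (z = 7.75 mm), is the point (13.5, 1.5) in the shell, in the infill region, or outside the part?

At z = 7.75 mm: the cone contributes a regular 24-gon of circumradius 6.156 (interpolated between r1=11 and r2=3.5 at t=0.646); the cylinder at (12, -0.5): section is a regular 24-gon, circumradius r=8.5; the r=3.5 cylinder at (6.5, 2.5) gives a regular 24-gon of circumradius 3.5 (constant along its height); the cylinder at (3, -3.5): section is a regular 24-gon, circumradius r=11.5; Taking the union: the regions partially overlap (shared area 281.63 mm²), so overlapping operands fuse into one piece — 1 connected region; (rotated 65° about Z; rotation is an isometry so areas/perimeters/island counts are preserved). Overall, the cross-section is a single solid region. Undo the 65° rotation: the query point maps to (7.065, -11.601) in the un-rotated model frame. The nearest boundary edge runs (8.75, -13.46)→(5.98, -14.61); distance from the point to it = 2.36 mm. The point is inside the cross-section and 2.36 mm from the nearest boundary — more than the 1.2 mm shell width (2 × 0.6), so it's in the infill interior.

infill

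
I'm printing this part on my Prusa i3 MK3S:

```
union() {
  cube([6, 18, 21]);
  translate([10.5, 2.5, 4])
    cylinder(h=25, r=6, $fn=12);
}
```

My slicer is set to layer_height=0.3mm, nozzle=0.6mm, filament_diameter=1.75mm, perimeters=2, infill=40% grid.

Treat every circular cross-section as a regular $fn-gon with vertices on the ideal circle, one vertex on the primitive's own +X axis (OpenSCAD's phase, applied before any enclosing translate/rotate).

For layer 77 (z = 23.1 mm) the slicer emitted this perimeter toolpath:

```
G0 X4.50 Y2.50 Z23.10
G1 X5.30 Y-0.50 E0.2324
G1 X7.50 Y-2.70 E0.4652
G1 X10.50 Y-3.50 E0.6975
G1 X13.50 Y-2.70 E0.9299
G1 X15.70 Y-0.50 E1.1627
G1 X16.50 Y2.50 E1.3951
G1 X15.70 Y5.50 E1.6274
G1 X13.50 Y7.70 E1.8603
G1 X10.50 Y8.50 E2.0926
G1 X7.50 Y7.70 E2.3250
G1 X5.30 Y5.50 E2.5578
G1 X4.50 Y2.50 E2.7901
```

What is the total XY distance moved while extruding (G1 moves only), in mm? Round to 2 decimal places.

Sum the Euclidean lengths of each G1 segment: total = 37.28 mm.

37.28 mm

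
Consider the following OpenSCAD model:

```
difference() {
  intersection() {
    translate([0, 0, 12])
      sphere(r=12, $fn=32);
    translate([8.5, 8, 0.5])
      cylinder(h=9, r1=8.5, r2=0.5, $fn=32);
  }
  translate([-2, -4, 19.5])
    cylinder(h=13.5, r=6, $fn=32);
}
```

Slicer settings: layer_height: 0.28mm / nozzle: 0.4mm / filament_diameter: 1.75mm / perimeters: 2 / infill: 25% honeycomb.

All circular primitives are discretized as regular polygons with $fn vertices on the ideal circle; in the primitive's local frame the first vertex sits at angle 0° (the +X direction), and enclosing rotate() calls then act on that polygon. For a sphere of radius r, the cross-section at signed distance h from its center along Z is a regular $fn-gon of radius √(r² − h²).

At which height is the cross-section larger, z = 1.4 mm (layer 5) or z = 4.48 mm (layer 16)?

layer 16 (z = 4.48 mm)

Layer 5 (z = 1.4): the r=12 sphere slices to a regular 32-gon of circumradius 5.625 (√(r²−h²) with h=10.6 from center) (area = (32/2)·5.625²·sin(360°/32) = 98.76 mm²); the cone at (8.5, 8) contributes a regular 32-gon of circumradius 7.700 (interpolated between r1=8.5 and r2=0.5 at t=0.100) (area = (32/2)·7.700²·sin(360°/32) = 185.07 mm²); Keeping only the common overlap: the cone at (8.5, 8) partially overlaps the r=12 sphere; clipping to the common part keeps 6.79 mm² — area = 6.79 mm²; the cylinder at (-2, -4) is not intersected at this z (z outside [19.5, 33]); After the difference (first − rest): none of the subtracted shapes is present at this height, so that combined region is unchanged — area = 6.79 mm². So its area = 6.79 mm². Layer 16 (z = 4.48): the r=12 sphere contributes a regular 32-gon of circumradius √(12²−7.52²) = 9.351 (area = (32/2)·9.351²·sin(360°/32) = 272.97 mm²); the cone at (8.5, 8) contributes a regular 32-gon of circumradius 4.962 (interpolated between r1=8.5 and r2=0.5 at t=0.442) (area = (32/2)·4.962²·sin(360°/32) = 76.86 mm²); Taking the intersection: the cone at (8.5, 8) partially overlaps the r=12 sphere; clipping to the common part keeps 13.59 mm² — area = 13.59 mm²; the cylinder at (-2, -4) is not intersected at this z (z outside [19.5, 33]); Taking the first minus the rest: none of the subtracted shapes is present at this height, so the result so far is unchanged — area = 13.59 mm². So its area = 13.59 mm². Layer 16 is larger (13.59 vs 6.79 mm²).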